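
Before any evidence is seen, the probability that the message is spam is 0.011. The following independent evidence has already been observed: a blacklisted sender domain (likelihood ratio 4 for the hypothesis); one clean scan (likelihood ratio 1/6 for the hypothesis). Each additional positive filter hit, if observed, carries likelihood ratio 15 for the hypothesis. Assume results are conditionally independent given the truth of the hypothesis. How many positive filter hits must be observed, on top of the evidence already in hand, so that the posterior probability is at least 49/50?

4

Prior odds = 0.011/0.989 = 11/989.
Combined Bayes factor of the evidence already in hand = 4 × (1/6) = 2/3.
Odds after that evidence = (11/989) × 2/3 = 22/2967.
Target odds = 0.98/0.02 = 49.
Need 15ⁿ ≥ 49 ÷ (22/2967) = 145383/22.
15³ = 3375 falls short of 145383/22 but 15⁴ = 50625 reaches it, so n = 4.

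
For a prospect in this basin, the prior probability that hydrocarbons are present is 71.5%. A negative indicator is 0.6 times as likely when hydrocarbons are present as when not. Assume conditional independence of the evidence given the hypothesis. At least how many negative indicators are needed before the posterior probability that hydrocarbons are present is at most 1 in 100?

11

Prior odds = 0.715/0.285 = 143/57.
Likelihood ratio per negative indicator = 0.6.
Target odds: 0.01 ÷ 0.99 = 1/99.
Need (143/57) × 0.6ⁿ ≤ 1/99, i.e. 0.6ⁿ ≤ 19/4719.
0.6¹⁰ = 59049/9765625 is still above 19/4719 but 0.6¹¹ = 177147/48828125 is at or below it, so n = 11.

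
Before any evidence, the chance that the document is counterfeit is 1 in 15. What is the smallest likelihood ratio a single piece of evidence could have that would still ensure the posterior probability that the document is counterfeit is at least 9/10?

126

Prior odds = (1/15)/(14/15) = 1/14.
Target odds = 0.9/0.1 = 9.
Required Bayes factor = 9 ÷ (1/14) = 126.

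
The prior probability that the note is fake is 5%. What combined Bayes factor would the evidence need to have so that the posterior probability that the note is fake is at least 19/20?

Prior odds = 0.05/0.95 = 1/19.
Target odds = 0.95/0.05 = 19.
Required Bayes factor = 19 ÷ (1/19) = 361.

361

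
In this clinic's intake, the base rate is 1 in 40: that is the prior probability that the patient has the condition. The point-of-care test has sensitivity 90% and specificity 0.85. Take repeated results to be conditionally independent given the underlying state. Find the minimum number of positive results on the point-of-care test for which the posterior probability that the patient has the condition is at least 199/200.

Prior odds: 0.025 ÷ 0.975 = 1/39.
False-positive rate = 1 − 0.85 = 0.15; likelihood ratio of a positive = 0.9/0.15 = 6.
Target odds: 0.995 ÷ 0.005 = 199.
Require 6ⁿ ≥ 199 ÷ (1/39) = 7761.
6⁴ = 1296 falls short of 7761 but 6⁵ = 7776 reaches it, so n = 5.

5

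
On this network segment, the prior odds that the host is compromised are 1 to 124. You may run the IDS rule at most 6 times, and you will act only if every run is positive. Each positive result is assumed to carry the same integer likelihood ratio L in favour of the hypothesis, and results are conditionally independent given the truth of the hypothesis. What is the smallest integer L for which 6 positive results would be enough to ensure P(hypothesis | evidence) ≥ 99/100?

5

Prior odds = 1/124.
Target odds = 0.99/0.01 = 99.
Need L⁶ ≥ 99 ÷ (1/124) = 12276.
4⁶ = 4096 < 12276 ≤ 15625 = 5⁶, so L = 5.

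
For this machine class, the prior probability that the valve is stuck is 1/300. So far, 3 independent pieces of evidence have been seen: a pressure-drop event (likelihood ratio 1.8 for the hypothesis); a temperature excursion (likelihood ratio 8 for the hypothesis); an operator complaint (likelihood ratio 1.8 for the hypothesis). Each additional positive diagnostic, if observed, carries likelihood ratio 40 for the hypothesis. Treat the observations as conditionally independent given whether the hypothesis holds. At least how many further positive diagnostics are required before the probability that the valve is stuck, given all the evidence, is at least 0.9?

2

Prior odds = (1/300)/(299/300) = 1/299.
Combined Bayes factor of the evidence already in hand = 1.8 × 8 × 1.8 = 25.92.
Odds after that evidence = (1/299) × 25.92 = 648/7475.
Target odds = 0.9/0.1 = 9.
Need 40ⁿ ≥ 9 ÷ (648/7475) = 7475/72.
40¹ = 40 falls short of 7475/72 but 40² = 1600 reaches it, so n = 2.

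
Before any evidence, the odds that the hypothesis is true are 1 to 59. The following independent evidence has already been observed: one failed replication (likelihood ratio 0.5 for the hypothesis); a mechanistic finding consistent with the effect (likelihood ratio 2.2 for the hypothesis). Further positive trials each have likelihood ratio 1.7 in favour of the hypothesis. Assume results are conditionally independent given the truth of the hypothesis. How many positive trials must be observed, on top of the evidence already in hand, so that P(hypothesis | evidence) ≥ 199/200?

18

Prior odds = 1/59.
Combined Bayes factor of the evidence already in hand = 0.5 × 2.2 = 1.1.
Odds after that evidence = (1/59) × 1.1 = 11/590.
Target odds = 0.995/0.005 = 199.
Need 1.7ⁿ ≥ 199 ÷ (11/590) = 117410/11.
1.7¹⁷ ≈8272.4 falls short of 117410/11 but 1.7¹⁸ ≈14063.1 reaches it, so n = 18.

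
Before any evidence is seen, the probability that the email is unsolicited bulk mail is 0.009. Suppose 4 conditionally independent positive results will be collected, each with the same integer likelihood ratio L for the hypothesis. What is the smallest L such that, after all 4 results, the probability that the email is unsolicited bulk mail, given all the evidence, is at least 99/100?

Prior odds = 0.009/0.991 = 9/991.
Target odds = 0.99/0.01 = 99.
Need L⁴ ≥ 99 ÷ (9/991) = 10901.
10⁴ = 10000 < 10901 ≤ 14641 = 11⁴, so L = 11.

11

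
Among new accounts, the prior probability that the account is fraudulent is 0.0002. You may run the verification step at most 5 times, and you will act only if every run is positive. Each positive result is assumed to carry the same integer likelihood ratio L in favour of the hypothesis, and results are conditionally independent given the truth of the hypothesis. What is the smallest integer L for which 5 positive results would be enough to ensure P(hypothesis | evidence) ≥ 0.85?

Prior odds = 0.0002/0.9998 = 1/4999.
Target odds = 0.85/0.15 = 17/3.
Need L⁵ ≥ 17/3 ÷ (1/4999) = 84983/3.
7⁵ = 16807 < 84983/3 ≤ 32768 = 8⁵, so L = 8.

8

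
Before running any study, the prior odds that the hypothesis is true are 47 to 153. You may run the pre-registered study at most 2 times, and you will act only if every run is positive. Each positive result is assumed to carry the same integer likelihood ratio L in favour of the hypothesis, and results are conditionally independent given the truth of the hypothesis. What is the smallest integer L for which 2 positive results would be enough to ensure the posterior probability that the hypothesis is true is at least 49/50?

13

Prior odds = 47/153.
Target odds = 0.98/0.02 = 49.
Need L² ≥ 49 ÷ (47/153) = 7497/47.
12² = 144 < 7497/47 ≤ 169 = 13², so L = 13.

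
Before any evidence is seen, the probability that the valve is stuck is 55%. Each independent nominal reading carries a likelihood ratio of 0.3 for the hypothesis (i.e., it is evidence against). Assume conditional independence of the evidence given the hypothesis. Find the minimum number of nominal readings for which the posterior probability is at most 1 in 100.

4

Prior odds: 0.55 ÷ 0.45 = 11/9.
Likelihood ratio per nominal reading = 0.3.
Target odds: 0.01 ÷ 0.99 = 1/99.
Require 0.3ⁿ ≤ 1/99 ÷ (11/9) = 1/121.
0.3³ = 0.027 is still above 1/121 but 0.3⁴ = 0.0081 is at or below it, so n = 4.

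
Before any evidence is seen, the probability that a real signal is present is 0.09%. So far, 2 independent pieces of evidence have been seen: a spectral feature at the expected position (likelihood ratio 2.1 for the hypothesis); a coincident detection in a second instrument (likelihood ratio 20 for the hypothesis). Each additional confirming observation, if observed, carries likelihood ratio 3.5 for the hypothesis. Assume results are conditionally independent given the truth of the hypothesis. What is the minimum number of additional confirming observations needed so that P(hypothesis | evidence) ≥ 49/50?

Prior odds = 0.0009/0.9991 = 9/9991.
Combined Bayes factor of the evidence already in hand = 2.1 × 20 = 42.
Odds after that evidence = (9/9991) × 42 = 378/9991.
Target odds = 0.98/0.02 = 49.
Need 3.5ⁿ ≥ 49 ÷ (378/9991) = 69937/54.
3.5⁵ = 525.21875 falls short of 69937/54 but 3.5⁶ = 1838.265625 reaches it, so n = 6.

6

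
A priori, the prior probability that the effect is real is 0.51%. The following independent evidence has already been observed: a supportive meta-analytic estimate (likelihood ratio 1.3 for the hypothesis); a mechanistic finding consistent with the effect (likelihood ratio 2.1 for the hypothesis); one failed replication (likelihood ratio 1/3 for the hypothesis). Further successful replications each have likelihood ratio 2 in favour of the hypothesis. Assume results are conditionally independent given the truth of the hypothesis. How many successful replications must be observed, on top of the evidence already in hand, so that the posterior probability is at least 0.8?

Prior odds = 0.0051/0.9949 = 51/9949.
Combined Bayes factor of the evidence already in hand = 1.3 × 2.1 × (1/3) = 0.91.
Odds after that evidence = (51/9949) × 0.91 = 4641/994900.
Target odds = 0.8/0.2 = 4.
Need 2ⁿ ≥ 4 ÷ (4641/994900) = 3979600/4641.
2⁹ = 512 falls short of 3979600/4641 but 2¹⁰ = 1024 reaches it, so n = 10.

10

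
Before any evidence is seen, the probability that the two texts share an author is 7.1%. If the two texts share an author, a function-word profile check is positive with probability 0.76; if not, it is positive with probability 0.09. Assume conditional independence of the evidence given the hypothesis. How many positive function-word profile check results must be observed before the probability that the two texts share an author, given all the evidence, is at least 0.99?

4

Prior odds = 0.071/0.929 = 71/929.
Likelihood ratio of a positive = 0.76/0.09 = 76/9.
Target posterior odds = 0.99/0.01 = 99.
Require (76/9)ⁿ ≥ 99 ÷ (71/929) = 91971/71.
(76/9)³ = 438976/729 falls short of 91971/71 but (76/9)⁴ = 33362176/6561 reaches it, so n = 4.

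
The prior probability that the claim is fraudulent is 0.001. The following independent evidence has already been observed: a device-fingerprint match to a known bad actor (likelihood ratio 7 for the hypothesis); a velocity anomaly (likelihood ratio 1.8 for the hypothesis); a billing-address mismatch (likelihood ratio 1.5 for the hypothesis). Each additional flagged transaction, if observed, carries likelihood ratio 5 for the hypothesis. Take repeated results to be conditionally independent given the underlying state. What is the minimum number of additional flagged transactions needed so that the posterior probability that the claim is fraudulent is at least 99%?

6

Prior odds = 0.001/0.999 = 1/999.
Combined Bayes factor of the evidence already in hand = 7 × 1.8 × 1.5 = 18.9.
Odds after that evidence = (1/999) × 18.9 = 7/370.
Target odds = 0.99/0.01 = 99.
Need 5ⁿ ≥ 99 ÷ (7/370) = 36630/7.
5⁵ = 3125 falls short of 36630/7 but 5⁶ = 15625 reaches it, so n = 6.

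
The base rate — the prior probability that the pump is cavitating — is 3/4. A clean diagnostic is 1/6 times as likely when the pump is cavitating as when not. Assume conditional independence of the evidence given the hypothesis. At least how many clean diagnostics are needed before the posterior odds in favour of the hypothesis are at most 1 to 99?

Prior odds = 0.75/0.25 = 3.
Likelihood ratio per clean diagnostic = 1/6.
Target odds = 1/99.
Need 3 × (1/6)ⁿ ≤ 1/99, i.e. (1/6)ⁿ ≤ 1/297.
(1/6)³ = 1/216 is still above 1/297 but (1/6)⁴ = 1/1296 is at or below it, so n = 4.

4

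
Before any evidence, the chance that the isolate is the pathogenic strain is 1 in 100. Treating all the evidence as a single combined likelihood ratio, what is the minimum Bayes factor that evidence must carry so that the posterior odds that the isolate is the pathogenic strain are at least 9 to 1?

Prior odds = 0.01/0.99 = 1/99.
Target odds = 9.
Required Bayes factor = 9 ÷ (1/99) = 891.

891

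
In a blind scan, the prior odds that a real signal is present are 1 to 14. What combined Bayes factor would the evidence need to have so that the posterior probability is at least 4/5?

Prior odds = 1/14.
Target odds = 0.8/0.2 = 4.
Required Bayes factor = 4 ÷ (1/14) = 56.

56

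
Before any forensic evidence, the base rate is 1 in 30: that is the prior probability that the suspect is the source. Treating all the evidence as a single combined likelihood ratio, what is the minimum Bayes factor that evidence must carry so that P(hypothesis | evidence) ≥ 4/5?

Prior odds = (1/30)/(29/30) = 1/29.
Target odds = 0.8/0.2 = 4.
Required Bayes factor = 4 ÷ (1/29) = 116.

116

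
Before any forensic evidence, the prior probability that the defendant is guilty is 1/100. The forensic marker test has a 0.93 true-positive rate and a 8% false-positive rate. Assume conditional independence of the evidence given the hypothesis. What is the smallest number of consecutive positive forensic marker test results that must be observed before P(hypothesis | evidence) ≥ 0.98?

4

Prior odds = 0.01/0.99 = 1/99.
Likelihood ratio of a positive result = 0.93/0.08 = 11.625.
Target posterior odds = 0.98/0.02 = 49.
Need (1/99) × 11.625ⁿ ≥ 49, i.e. 11.625ⁿ ≥ 4851.
11.625³ = 804357/512 falls short of 4851 but 11.625⁴ = 74805201/4096 reaches it, so n = 4.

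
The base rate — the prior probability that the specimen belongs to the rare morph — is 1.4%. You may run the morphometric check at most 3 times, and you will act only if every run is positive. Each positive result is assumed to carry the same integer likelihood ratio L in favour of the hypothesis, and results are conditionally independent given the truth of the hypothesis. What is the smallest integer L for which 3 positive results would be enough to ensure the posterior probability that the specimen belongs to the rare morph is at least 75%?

Prior odds = 0.014/0.986 = 7/493.
Target odds = 0.75/0.25 = 3.
Need L³ ≥ 3 ÷ (7/493) = 1479/7.
5³ = 125 < 1479/7 ≤ 216 = 6³, so L = 6.

6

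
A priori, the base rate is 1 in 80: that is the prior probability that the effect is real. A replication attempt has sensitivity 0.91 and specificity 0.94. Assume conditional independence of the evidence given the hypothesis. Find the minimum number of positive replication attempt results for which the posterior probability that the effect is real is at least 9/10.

3

Prior odds: 0.0125 ÷ 0.9875 = 1/79.
False-positive rate = 1 − 0.94 = 0.06; likelihood ratio of a positive = 0.91/0.06 = 91/6.
Target odds: 0.9 ÷ 0.1 = 9.
Require (91/6)ⁿ ≥ 9 ÷ (1/79) = 711.
(91/6)² = 8281/36 falls short of 711 but (91/6)³ = 753571/216 reaches it, so n = 3.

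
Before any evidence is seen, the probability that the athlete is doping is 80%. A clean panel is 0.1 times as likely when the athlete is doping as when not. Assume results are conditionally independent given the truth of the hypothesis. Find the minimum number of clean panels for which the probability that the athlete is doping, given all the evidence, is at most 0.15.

2

Prior odds = 0.8/0.2 = 4.
Likelihood ratio per clean panel = 0.1.
Target odds: 0.15 ÷ 0.85 = 3/17.
Require 0.1ⁿ ≤ 3/17 ÷ 4 = 3/68.
0.1¹ = 0.1 is still above 3/68 but 0.1² = 0.01 is at or below it, so n = 2.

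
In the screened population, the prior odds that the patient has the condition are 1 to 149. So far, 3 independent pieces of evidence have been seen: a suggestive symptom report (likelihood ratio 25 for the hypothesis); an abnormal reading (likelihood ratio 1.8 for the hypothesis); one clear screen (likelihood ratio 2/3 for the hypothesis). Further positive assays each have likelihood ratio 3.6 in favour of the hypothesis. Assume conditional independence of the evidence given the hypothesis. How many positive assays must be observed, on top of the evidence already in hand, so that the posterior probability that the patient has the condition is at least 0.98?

Prior odds = 1/149.
Combined Bayes factor of the evidence already in hand = 25 × 1.8 × (2/3) = 30.
Odds after that evidence = (1/149) × 30 = 30/149.
Target odds = 0.98/0.02 = 49.
Need 3.6ⁿ ≥ 49 ÷ (30/149) = 7301/30.
3.6⁴ = 167.9616 falls short of 7301/30 but 3.6⁵ = 604.66176 reaches it, so n = 5.

5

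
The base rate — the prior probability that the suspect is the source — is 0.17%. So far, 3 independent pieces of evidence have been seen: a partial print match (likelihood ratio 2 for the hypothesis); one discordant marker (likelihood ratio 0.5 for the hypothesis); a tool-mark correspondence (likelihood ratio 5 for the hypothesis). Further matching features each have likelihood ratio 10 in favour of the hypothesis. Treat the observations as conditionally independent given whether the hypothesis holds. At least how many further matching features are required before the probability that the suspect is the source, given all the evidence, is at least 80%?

3

Prior odds = 0.0017/0.9983 = 17/9983.
Combined Bayes factor of the evidence already in hand = 2 × 0.5 × 5 = 5.
Odds after that evidence = (17/9983) × 5 = 85/9983.
Target odds = 0.8/0.2 = 4.
Need 10ⁿ ≥ 4 ÷ (85/9983) = 39932/85.
10² = 100 falls short of 39932/85 but 10³ = 1000 reaches it, so n = 3.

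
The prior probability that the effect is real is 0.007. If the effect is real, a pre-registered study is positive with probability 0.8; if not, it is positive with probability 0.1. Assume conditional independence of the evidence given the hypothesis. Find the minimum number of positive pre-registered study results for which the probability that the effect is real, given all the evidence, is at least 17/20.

4

Prior odds: 0.007 ÷ 0.993 = 7/993.
Likelihood ratio of a positive = 0.8/0.1 = 8.
Target posterior odds = 0.85/0.15 = 17/3.
Need (7/993) × 8ⁿ ≥ 17/3, i.e. 8ⁿ ≥ 5627/7.
8³ = 512 falls short of 5627/7 but 8⁴ = 4096 reaches it, so n = 4.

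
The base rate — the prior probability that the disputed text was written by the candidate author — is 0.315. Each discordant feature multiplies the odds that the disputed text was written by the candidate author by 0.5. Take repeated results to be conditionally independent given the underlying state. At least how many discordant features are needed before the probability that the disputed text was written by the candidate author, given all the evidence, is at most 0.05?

Prior odds = 0.315/0.685 = 63/137.
Likelihood ratio per discordant feature = 0.5.
Target odds: 0.05 ÷ 0.95 = 1/19.
Require 0.5ⁿ ≤ 1/19 ÷ (63/137) = 137/1197.
0.5³ = 0.125 is still above 137/1197 but 0.5⁴ = 0.0625 is at or below it, so n = 4.

4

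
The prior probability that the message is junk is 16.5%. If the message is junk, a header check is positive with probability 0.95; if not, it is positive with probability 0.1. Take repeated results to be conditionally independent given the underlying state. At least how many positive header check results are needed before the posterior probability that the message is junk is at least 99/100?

Prior odds = 0.165/0.835 = 33/167.
Likelihood ratio of a positive = 0.95/0.1 = 9.5.
Target posterior odds = 0.99/0.01 = 99.
Need (33/167) × 9.5ⁿ ≥ 99, i.e. 9.5ⁿ ≥ 501.
9.5² = 90.25 falls short of 501 but 9.5³ = 857.375 reaches it, so n = 3.

3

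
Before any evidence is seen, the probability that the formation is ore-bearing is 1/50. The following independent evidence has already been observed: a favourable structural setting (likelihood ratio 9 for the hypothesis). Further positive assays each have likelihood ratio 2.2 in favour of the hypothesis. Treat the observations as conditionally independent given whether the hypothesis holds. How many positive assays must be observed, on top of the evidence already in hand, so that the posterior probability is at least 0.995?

9

Prior odds = 0.02/0.98 = 1/49.
Bayes factor of the evidence already in hand = 9.
Odds after that evidence = (1/49) × 9 = 9/49.
Target odds = 0.995/0.005 = 199.
Need 2.2ⁿ ≥ 199 ÷ (9/49) = 9751/9.
2.2⁸ = 214358881/390625 falls short of 9751/9 but 2.2⁹ ≈1207.27 reaches it, so n = 9.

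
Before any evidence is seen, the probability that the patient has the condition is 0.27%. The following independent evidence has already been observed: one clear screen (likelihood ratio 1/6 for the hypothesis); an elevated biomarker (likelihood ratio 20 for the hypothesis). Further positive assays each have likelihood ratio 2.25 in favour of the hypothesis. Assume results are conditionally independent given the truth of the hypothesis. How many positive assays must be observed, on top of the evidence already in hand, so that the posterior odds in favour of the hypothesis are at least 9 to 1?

9

Prior odds = 0.0027/0.9973 = 27/9973.
Combined Bayes factor of the evidence already in hand = (1/6) × 20 = 10/3.
Odds after that evidence = (27/9973) × 10/3 = 90/9973.
Target odds = 9.
Need 2.25ⁿ ≥ 9 ÷ (90/9973) = 997.3.
2.25⁸ = 43046721/65536 falls short of 997.3 but 2.25⁹ = 387420489/262144 reaches it, so n = 9.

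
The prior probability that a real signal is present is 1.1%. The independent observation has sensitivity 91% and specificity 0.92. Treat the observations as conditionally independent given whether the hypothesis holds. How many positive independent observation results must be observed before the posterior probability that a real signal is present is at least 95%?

Prior odds: 0.011 ÷ 0.989 = 11/989.
False-positive rate = 1 − 0.92 = 0.08; likelihood ratio of a positive = 0.91/0.08 = 11.375.
Target posterior odds = 0.95/0.05 = 19.
Require 11.375ⁿ ≥ 19 ÷ (11/989) = 18791/11.
11.375³ = 753571/512 falls short of 18791/11 but 11.375⁴ = 68574961/4096 reaches it, so n = 4.

4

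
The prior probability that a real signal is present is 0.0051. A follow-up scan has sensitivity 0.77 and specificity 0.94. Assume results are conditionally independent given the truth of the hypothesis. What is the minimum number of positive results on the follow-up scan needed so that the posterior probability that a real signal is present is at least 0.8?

Prior odds = 0.0051/0.9949 = 51/9949.
False-positive rate = 1 − 0.94 = 0.06; likelihood ratio of a positive = 0.77/0.06 = 77/6.
Target odds: 0.8 ÷ 0.2 = 4.
Need (51/9949) × (77/6)ⁿ ≥ 4, i.e. (77/6)ⁿ ≥ 39796/51.
(77/6)² = 5929/36 falls short of 39796/51 but (77/6)³ = 456533/216 reaches it, so n = 3.

3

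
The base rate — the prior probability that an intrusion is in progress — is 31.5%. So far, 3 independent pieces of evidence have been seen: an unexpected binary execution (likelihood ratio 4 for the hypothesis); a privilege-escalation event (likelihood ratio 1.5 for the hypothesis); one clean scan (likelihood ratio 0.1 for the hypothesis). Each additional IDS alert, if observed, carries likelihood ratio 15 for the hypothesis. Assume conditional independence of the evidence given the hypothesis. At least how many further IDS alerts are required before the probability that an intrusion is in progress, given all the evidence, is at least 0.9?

Prior odds = 0.315/0.685 = 63/137.
Combined Bayes factor of the evidence already in hand = 4 × 1.5 × 0.1 = 0.6.
Odds after that evidence = (63/137) × 0.6 = 189/685.
Target odds = 0.9/0.1 = 9.
Need 15ⁿ ≥ 9 ÷ (189/685) = 685/21.
15¹ = 15 falls short of 685/21 but 15² = 225 reaches it, so n = 2.

2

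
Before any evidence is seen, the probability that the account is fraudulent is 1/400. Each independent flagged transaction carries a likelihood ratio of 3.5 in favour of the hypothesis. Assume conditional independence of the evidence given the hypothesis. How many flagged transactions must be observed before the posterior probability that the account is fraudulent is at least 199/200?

Prior odds: 0.0025 ÷ 0.9975 = 1/399.
Likelihood ratio per flagged transaction = 3.5.
Target posterior odds = 0.995/0.005 = 199.
Need (1/399) × 3.5ⁿ ≥ 199, i.e. 3.5ⁿ ≥ 79401.
3.5⁹ = 40353607/512 falls short of 79401 but 3.5¹⁰ = 282475249/1024 reaches it, so n = 10.

10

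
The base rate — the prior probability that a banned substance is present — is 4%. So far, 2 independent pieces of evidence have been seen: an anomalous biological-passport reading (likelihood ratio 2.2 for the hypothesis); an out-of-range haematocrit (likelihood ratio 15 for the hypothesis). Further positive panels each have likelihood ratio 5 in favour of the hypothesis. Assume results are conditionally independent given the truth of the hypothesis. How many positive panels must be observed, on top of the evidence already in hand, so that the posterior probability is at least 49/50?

3

Prior odds = 0.04/0.96 = 1/24.
Combined Bayes factor of the evidence already in hand = 2.2 × 15 = 33.
Odds after that evidence = (1/24) × 33 = 1.375.
Target odds = 0.98/0.02 = 49.
Need 5ⁿ ≥ 49 ÷ 1.375 = 392/11.
5² = 25 falls short of 392/11 but 5³ = 125 reaches it, so n = 3.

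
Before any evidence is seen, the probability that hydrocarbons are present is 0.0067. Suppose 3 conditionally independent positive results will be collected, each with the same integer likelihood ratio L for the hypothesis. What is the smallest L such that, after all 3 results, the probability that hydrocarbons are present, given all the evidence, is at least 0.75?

Prior odds = 0.0067/0.9933 = 67/9933.
Target odds = 0.75/0.25 = 3.
Need L³ ≥ 3 ÷ (67/9933) = 29799/67.
7³ = 343 < 29799/67 ≤ 512 = 8³, so L = 8.

8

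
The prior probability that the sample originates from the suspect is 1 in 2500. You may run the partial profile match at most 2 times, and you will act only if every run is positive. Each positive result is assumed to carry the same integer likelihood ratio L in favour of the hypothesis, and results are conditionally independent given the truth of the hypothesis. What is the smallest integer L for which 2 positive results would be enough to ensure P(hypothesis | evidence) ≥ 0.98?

350

Prior odds = 0.0004/0.9996 = 1/2499.
Target odds = 0.98/0.02 = 49.
Need L² ≥ 49 ÷ (1/2499) = 122451.
349² = 121801 < 122451 ≤ 122500 = 350², so L = 350.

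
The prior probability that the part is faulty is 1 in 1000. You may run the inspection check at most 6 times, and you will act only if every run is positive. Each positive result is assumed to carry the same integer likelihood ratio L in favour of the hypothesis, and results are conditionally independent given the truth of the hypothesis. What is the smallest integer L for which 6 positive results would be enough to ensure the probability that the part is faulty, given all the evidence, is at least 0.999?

10

Prior odds = 0.001/0.999 = 1/999.
Target odds = 0.999/0.001 = 999.
Need L⁶ ≥ 999 ÷ (1/999) = 998001.
9⁶ = 531441 < 998001 ≤ 1000000 = 10⁶, so L = 10.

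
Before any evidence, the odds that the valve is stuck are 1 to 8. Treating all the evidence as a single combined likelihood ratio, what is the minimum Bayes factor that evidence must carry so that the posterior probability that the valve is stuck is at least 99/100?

792

Prior odds = 0.125.
Target odds = 0.99/0.01 = 99.
Required Bayes factor = 99 ÷ 0.125 = 792.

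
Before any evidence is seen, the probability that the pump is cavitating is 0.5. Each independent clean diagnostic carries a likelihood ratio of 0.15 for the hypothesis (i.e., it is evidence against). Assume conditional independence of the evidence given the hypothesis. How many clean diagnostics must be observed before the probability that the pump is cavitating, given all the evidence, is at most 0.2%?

Prior odds: 0.5 ÷ 0.5 = 1.
Likelihood ratio per clean diagnostic = 0.15.
Target posterior odds = 0.002/0.998 = 1/499.
Need 1 × 0.15ⁿ ≤ 1/499, i.e. 0.15ⁿ ≤ 1/499.
0.15³ = 0.003375 is still above 1/499 but 0.15⁴ = 81/160000 is at or below it, so n = 4.

4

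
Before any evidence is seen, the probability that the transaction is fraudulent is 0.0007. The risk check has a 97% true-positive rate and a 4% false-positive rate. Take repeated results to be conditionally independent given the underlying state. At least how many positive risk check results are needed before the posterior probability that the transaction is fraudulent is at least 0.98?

4

Prior odds: 0.0007 ÷ 0.9993 = 7/9993.
Likelihood ratio of a positive result = 0.97/0.04 = 24.25.
Target posterior odds = 0.98/0.02 = 49.
Need (7/9993) × 24.25ⁿ ≥ 49, i.e. 24.25ⁿ ≥ 69951.
24.25³ = 912673/64 falls short of 69951 but 24.25⁴ = 88529281/256 reaches it, so n = 4.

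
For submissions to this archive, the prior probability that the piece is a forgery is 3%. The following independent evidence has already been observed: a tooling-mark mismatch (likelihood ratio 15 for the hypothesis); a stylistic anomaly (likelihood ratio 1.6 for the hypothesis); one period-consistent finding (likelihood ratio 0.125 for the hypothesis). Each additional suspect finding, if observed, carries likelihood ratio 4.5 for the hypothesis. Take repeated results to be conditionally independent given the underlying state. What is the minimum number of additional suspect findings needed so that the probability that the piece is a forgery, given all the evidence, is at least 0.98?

Prior odds = 0.03/0.97 = 3/97.
Combined Bayes factor of the evidence already in hand = 15 × 1.6 × 0.125 = 3.
Odds after that evidence = (3/97) × 3 = 9/97.
Target odds = 0.98/0.02 = 49.
Need 4.5ⁿ ≥ 49 ÷ (9/97) = 4753/9.
4.5⁴ = 410.0625 falls short of 4753/9 but 4.5⁵ = 1845.28125 reaches it, so n = 5.

5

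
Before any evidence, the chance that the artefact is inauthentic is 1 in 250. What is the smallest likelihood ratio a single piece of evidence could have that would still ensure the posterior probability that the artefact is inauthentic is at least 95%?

Prior odds = 0.004/0.996 = 1/249.
Target odds = 0.95/0.05 = 19.
Required Bayes factor = 19 ÷ (1/249) = 4731.

4731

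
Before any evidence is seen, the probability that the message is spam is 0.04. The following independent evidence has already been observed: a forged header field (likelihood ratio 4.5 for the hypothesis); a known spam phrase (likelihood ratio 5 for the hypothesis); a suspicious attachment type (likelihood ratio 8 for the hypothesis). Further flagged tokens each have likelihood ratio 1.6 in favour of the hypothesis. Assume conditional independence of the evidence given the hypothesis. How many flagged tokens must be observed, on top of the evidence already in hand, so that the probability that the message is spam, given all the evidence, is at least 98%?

Prior odds = 0.04/0.96 = 1/24.
Combined Bayes factor of the evidence already in hand = 4.5 × 5 × 8 = 180.
Odds after that evidence = (1/24) × 180 = 7.5.
Target odds = 0.98/0.02 = 49.
Need 1.6ⁿ ≥ 49 ÷ 7.5 = 98/15.
1.6³ = 4.096 falls short of 98/15 but 1.6⁴ = 6.5536 reaches it, so n = 4.

4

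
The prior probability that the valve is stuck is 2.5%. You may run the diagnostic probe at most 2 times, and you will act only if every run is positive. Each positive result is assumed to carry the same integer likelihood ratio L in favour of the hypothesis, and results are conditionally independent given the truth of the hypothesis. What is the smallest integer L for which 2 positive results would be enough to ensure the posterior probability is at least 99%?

63

Prior odds = 0.025/0.975 = 1/39.
Target odds = 0.99/0.01 = 99.
Need L² ≥ 99 ÷ (1/39) = 3861.
62² = 3844 < 3861 ≤ 3969 = 63², so L = 63.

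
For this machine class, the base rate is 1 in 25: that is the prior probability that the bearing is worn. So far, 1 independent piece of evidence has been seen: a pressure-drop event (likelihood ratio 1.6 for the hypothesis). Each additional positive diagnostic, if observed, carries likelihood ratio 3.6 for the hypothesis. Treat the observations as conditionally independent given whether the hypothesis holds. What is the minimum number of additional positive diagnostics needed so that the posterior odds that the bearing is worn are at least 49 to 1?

Prior odds = 0.04/0.96 = 1/24.
Bayes factor of the evidence already in hand = 1.6.
Odds after that evidence = (1/24) × 1.6 = 1/15.
Target odds = 49.
Need 3.6ⁿ ≥ 49 ÷ (1/15) = 735.
3.6⁵ = 604.66176 falls short of 735 but 3.6⁶ = 34012224/15625 reaches it, so n = 6.

6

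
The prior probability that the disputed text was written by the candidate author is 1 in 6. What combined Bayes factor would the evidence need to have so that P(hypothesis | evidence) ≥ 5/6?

25

Prior odds = (1/6)/(5/6) = 0.2.
Target odds = (5/6)/(1/6) = 5.
Required Bayes factor = 5 ÷ 0.2 = 25.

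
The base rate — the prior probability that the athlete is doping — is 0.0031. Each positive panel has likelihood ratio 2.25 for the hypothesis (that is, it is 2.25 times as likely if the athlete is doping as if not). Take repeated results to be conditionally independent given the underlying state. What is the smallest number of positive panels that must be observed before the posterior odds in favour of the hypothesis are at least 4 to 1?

9

Prior odds = 0.0031/0.9969 = 31/9969.
Likelihood ratio per positive panel = 2.25.
Target odds = 4.
Require 2.25ⁿ ≥ 4 ÷ (31/9969) = 39876/31.
2.25⁸ = 43046721/65536 falls short of 39876/31 but 2.25⁹ = 387420489/262144 reaches it, so n = 9.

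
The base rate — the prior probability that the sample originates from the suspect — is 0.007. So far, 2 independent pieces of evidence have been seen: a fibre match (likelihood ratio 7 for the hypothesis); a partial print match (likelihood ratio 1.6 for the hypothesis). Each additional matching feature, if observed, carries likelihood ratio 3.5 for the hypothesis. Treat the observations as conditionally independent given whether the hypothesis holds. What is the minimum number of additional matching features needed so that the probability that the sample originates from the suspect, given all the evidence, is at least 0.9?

Prior odds = 0.007/0.993 = 7/993.
Combined Bayes factor of the evidence already in hand = 7 × 1.6 = 11.2.
Odds after that evidence = (7/993) × 11.2 = 392/4965.
Target odds = 0.9/0.1 = 9.
Need 3.5ⁿ ≥ 9 ÷ (392/4965) = 44685/392.
3.5³ = 42.875 falls short of 44685/392 but 3.5⁴ = 150.0625 reaches it, so n = 4.

4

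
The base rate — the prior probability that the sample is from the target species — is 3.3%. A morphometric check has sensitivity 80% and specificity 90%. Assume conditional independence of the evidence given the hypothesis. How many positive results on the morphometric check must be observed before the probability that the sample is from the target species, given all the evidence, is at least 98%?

Prior odds = 0.033/0.967 = 33/967.
False-positive rate = 1 − 0.9 = 0.1; likelihood ratio of a positive = 0.8/0.1 = 8.
Target odds: 0.98 ÷ 0.02 = 49.
Require 8ⁿ ≥ 49 ÷ (33/967) = 47383/33.
8³ = 512 falls short of 47383/33 but 8⁴ = 4096 reaches it, so n = 4.

4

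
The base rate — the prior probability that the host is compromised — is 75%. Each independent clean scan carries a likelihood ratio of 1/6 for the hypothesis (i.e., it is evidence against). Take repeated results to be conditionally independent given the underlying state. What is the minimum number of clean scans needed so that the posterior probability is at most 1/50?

Prior odds = 0.75/0.25 = 3.
Likelihood ratio per clean scan = 1/6.
Target odds: 0.02 ÷ 0.98 = 1/49.
Require (1/6)ⁿ ≤ 1/49 ÷ 3 = 1/147.
(1/6)² = 1/36 is still above 1/147 but (1/6)³ = 1/216 is at or below it, so n = 3.

3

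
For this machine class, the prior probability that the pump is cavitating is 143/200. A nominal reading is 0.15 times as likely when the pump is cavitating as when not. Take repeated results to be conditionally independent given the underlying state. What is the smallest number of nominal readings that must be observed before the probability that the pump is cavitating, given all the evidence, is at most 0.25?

Prior odds: 0.715 ÷ 0.285 = 143/57.
Likelihood ratio per nominal reading = 0.15.
Target odds: 0.25 ÷ 0.75 = 1/3.
Require 0.15ⁿ ≤ 1/3 ÷ (143/57) = 19/143.
0.15¹ = 0.15 is still above 19/143 but 0.15² = 0.0225 is at or below it, so n = 2.

2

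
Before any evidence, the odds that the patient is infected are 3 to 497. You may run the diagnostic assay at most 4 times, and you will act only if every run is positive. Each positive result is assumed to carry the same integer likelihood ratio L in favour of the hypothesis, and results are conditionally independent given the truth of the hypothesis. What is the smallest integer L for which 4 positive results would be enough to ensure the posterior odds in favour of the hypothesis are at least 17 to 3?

6

Prior odds = 3/497.
Target odds = 17/3.
Need L⁴ ≥ 17/3 ÷ (3/497) = 8449/9.
5⁴ = 625 < 8449/9 ≤ 1296 = 6⁴, so L = 6.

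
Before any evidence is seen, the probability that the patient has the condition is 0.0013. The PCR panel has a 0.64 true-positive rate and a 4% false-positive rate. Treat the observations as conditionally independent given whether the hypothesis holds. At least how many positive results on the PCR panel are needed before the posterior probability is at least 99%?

5

Prior odds = 0.0013/0.9987 = 13/9987.
Likelihood ratio of a positive result = 0.64/0.04 = 16.
Target odds: 0.99 ÷ 0.01 = 99.
Need (13/9987) × 16ⁿ ≥ 99, i.e. 16ⁿ ≥ 988713/13.
16⁴ = 65536 falls short of 988713/13 but 16⁵ = 1048576 reaches it, so n = 5.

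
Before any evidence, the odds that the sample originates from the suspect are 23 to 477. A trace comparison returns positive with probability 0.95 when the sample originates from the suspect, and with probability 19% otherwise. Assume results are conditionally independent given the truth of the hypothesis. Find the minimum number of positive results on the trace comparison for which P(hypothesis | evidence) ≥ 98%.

5

Prior odds = 23/477.
Likelihood ratio of a positive result = 0.95/0.19 = 5.
Target posterior odds = 0.98/0.02 = 49.
Need (23/477) × 5ⁿ ≥ 49, i.e. 5ⁿ ≥ 23373/23.
5⁴ = 625 falls short of 23373/23 but 5⁵ = 3125 reaches it, so n = 5.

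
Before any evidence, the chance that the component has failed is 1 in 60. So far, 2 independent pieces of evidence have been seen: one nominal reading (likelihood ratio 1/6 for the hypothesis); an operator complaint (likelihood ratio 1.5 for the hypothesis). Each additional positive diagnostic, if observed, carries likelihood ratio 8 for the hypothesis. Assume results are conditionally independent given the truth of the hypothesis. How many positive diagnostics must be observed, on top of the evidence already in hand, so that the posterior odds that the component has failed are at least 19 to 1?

Prior odds = (1/60)/(59/60) = 1/59.
Combined Bayes factor of the evidence already in hand = (1/6) × 1.5 = 0.25.
Odds after that evidence = (1/59) × 0.25 = 1/236.
Target odds = 19.
Need 8ⁿ ≥ 19 ÷ (1/236) = 4484.
8⁴ = 4096 falls short of 4484 but 8⁵ = 32768 reaches it, so n = 5.

5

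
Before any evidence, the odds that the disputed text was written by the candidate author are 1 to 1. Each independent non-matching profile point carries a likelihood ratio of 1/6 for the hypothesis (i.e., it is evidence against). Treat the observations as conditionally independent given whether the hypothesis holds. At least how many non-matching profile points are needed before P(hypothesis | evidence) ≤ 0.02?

Prior odds = 1.
Likelihood ratio per non-matching profile point = 1/6.
Target posterior odds = 0.02/0.98 = 1/49.
Require (1/6)ⁿ ≤ 1/49 ÷ 1 = 1/49.
(1/6)² = 1/36 is still above 1/49 but (1/6)³ = 1/216 is at or below it, so n = 3.

3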